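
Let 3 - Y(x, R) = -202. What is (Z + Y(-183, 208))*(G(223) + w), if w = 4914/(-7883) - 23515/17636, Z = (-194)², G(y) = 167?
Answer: 868264550796627/139024588 ≈ 6.2454e+6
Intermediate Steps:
Y(x, R) = 205 (Y(x, R) = 3 - 1*(-202) = 3 + 202 = 205)
Z = 37636
w = -272032049/139024588 (w = 4914*(-1/7883) - 23515*1/17636 = -4914/7883 - 23515/17636 = -272032049/139024588 ≈ -1.9567)
(Z + Y(-183, 208))*(G(223) + w) = (37636 + 205)*(167 - 272032049/139024588) = 37841*(22945074147/139024588) = 868264550796627/139024588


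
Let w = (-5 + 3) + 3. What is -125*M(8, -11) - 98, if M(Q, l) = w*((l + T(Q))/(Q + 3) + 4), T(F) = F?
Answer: -6203/11 ≈ -563.91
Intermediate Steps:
w = 1 (w = -2 + 3 = 1)
M(Q, l) = 4 + (Q + l)/(3 + Q) (M(Q, l) = 1*((l + Q)/(Q + 3) + 4) = 1*((Q + l)/(3 + Q) + 4) = 1*(4 + (Q + l)/(3 + Q)) = 4 + (Q + l)/(3 + Q))
-125*M(8, -11) - 98 = -125*(12 - 11 + 5*8)/(3 + 8) - 98 = -125*(12 - 11 + 40)/11 - 98 = -125*41/11 - 98 = -5125/11 - 98 = -6203/11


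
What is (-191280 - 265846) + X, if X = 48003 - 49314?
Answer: -458437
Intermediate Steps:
X = -1311
(-191280 - 265846) + X = (-191280 - 265846) - 1311 = -457126 - 1311 = -458437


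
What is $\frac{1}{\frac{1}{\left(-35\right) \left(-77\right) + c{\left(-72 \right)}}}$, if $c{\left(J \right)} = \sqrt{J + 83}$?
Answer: $2695 + \sqrt{11} \approx 2698.3$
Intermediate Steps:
$c{\left(J \right)} = \sqrt{83 + J}$
$\frac{1}{\frac{1}{\left(-35\right) \left(-77\right) + c{\left(-72 \right)}}} = \frac{1}{\frac{1}{\left(-35\right) \left(-77\right) + \sqrt{83 - 72}}} = \frac{1}{\frac{1}{2695 + \sqrt{11}}} = 2695 + \sqrt{11}$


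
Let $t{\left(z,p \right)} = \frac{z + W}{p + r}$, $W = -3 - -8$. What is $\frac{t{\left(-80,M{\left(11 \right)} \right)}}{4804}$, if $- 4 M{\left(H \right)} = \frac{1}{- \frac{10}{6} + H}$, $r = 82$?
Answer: $- \frac{2100}{11026381} \approx -0.00019045$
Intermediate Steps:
$W = 5$ ($W = -3 + 8 = 5$)
$M{\left(H \right)} = - \frac{1}{4 \left(- \frac{5}{3} + H\right)}$ ($M{\left(H \right)} = - \frac{1}{4 \left(- \frac{10}{6} + H\right)} = - \frac{1}{4 \left(\left(-10\right) \frac{1}{6} + H\right)} = - \frac{1}{4 \left(- \frac{5}{3} + H\right)}$)
$t{\left(z,p \right)} = \frac{5 + z}{82 + p}$ ($t{\left(z,p \right)} = \frac{z + 5}{p + 82} = \frac{5 + z}{82 + p}$)
$\frac{t{\left(-80,M{\left(11 \right)} \right)}}{4804} = \frac{\frac{1}{82 - \frac{3}{-20 + 12 \cdot 11}} \left(5 - 80\right)}{4804} = \frac{1}{82 - \frac{3}{-20 + 132}} \left(-75\right) \frac{1}{4804} = \frac{1}{82 - \frac{3}{112}} \left(-75\right) \frac{1}{4804} = \frac{1}{\frac{9181}{112}} \left(-75\right) \frac{1}{4804} = \frac{112}{9181} \left(-75\right) \frac{1}{4804} = \left(- \frac{8400}{9181}\right) \frac{1}{4804} = - \frac{2100}{11026381}$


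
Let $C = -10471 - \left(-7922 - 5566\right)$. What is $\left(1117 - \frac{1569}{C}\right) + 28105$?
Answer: $\frac{88161205}{3017} \approx 29221.0$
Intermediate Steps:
$C = 3017$ ($C = -10471 - \left(-7922 - 5566\right) = -10471 - -13488 = -10471 + 13488 = 3017$)
$\left(1117 - \frac{1569}{C}\right) + 28105 = \left(1117 - \frac{1569}{3017}\right) + 28105 = \frac{3368420}{3017} + 28105 = \frac{88161205}{3017}$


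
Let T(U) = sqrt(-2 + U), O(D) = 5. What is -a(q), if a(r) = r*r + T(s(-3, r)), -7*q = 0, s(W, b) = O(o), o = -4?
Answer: -sqrt(3) ≈ -1.7320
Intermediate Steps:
s(W, b) = 5
q = 0 (q = -1/7*0 = 0)
a(r) = sqrt(3) + r**2 (a(r) = r*r + sqrt(-2 + 5) = r**2 + sqrt(3) = sqrt(3) + r**2)
-a(q) = -(sqrt(3) + 0**2) = -(sqrt(3) + 0) = -sqrt(3)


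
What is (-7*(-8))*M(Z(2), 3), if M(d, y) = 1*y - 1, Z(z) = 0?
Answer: 112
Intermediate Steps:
M(d, y) = -1 + y (M(d, y) = y - 1 = -1 + y)
(-7*(-8))*M(Z(2), 3) = (-7*(-8))*(-1 + 3) = 56*2 = 112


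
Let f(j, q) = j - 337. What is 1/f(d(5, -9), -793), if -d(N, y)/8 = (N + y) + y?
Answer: -1/233 ≈ -0.0042918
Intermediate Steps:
d(N, y) = -16*y - 8*N (d(N, y) = -8*((N + y) + y) = -8*(N + 2*y) = -16*y - 8*N)
f(j, q) = -337 + j
1/f(d(5, -9), -793) = 1/(-337 + (-16*(-9) - 8*5)) = 1/(-337 + (144 - 40)) = 1/(-337 + 104) = 1/(-233) = -1/233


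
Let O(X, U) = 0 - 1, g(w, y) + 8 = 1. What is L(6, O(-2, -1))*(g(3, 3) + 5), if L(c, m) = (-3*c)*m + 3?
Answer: -42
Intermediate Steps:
g(w, y) = -7 (g(w, y) = -8 + 1 = -7)
O(X, U) = -1
L(c, m) = 3 - 3*c*m (L(c, m) = -3*c*m + 3 = 3 - 3*c*m)
L(6, O(-2, -1))*(g(3, 3) + 5) = (3 - 3*6*(-1))*(-7 + 5) = (3 + 18)*(-2) = 21*(-2) = -42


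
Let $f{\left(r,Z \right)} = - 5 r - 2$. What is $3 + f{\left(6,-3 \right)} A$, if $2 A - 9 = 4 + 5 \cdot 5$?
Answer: $-605$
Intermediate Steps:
$A = 19$ ($A = \frac{9}{2} + \frac{4 + 5 \cdot 5}{2} = \frac{9}{2} + \frac{4 + 25}{2} = \frac{9}{2} + \frac{1}{2} \cdot 29 = \frac{9}{2} + \frac{29}{2} = 19$)
$f{\left(r,Z \right)} = -2 - 5 r$
$3 + f{\left(6,-3 \right)} A = 3 + \left(-2 - 30\right) 19 = 3 - 608 = -605$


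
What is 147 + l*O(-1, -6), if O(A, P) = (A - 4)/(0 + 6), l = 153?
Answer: 39/2 ≈ 19.500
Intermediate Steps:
O(A, P) = -⅔ + A/6 (O(A, P) = (-4 + A)/6 = (-4 + A)*(⅙) = -⅔ + A/6)
147 + l*O(-1, -6) = 147 + 153*(-⅔ + (⅙)*(-1)) = 147 + 153*(-⅔ - ⅙) = 147 + 153*(-⅚) = 147 - 255/2 = 39/2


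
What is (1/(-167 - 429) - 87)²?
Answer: 2688733609/355216 ≈ 7569.3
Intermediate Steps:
(1/(-167 - 429) - 87)² = (1/(-596) - 87)² = (-1/596 - 87)² = (-51853/596)² = 2688733609/355216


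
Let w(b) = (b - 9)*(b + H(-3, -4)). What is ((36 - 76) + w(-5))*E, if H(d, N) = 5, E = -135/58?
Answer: 2700/29 ≈ 93.103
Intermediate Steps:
E = -135/58 (E = -135*1/58 = -135/58 ≈ -2.3276)
w(b) = (-9 + b)*(5 + b) (w(b) = (b - 9)*(b + 5) = (-9 + b)*(5 + b))
((36 - 76) + w(-5))*E = ((36 - 76) + (-45 + (-5)² - 4*(-5)))*(-135/58) = (-40 + (-45 + 25 + 20))*(-135/58) = (-40 + 0)*(-135/58) = -40*(-135/58) = 2700/29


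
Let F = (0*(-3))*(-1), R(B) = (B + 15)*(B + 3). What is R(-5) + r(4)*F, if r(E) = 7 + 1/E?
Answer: -20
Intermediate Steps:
R(B) = (3 + B)*(15 + B) (R(B) = (15 + B)*(3 + B) = (3 + B)*(15 + B))
F = 0 (F = 0*(-1) = 0)
r(E) = 7 + 1/E
R(-5) + r(4)*F = (45 + (-5)² + 18*(-5)) + (7 + 1/4)*0 = (45 + 25 - 90) + (7 + ¼)*0 = -20 + (29/4)*0 = -20 + 0 = -20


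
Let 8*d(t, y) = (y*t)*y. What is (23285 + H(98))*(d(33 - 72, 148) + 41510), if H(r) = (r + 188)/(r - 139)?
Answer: -1519403208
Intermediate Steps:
d(t, y) = t*y²/8 (d(t, y) = ((y*t)*y)/8 = ((t*y)*y)/8 = (t*y²)/8 = t*y²/8)
H(r) = (188 + r)/(-139 + r)
(23285 + H(98))*(d(33 - 72, 148) + 41510) = (23285 + (188 + 98)/(-139 + 98))*((⅛)*(33 - 72)*148² + 41510) = (23285 + 286/(-41))*((⅛)*(-39)*21904 + 41510) = (23285 - 1/41*286)*(-106782 + 41510) = (23285 - 286/41)*(-65272) = (954399/41)*(-65272) = -1519403208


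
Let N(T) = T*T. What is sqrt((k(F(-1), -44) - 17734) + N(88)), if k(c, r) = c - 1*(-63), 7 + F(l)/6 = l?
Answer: 5*I*sqrt(399) ≈ 99.875*I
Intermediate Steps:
F(l) = -42 + 6*l
k(c, r) = 63 + c (k(c, r) = c + 63 = 63 + c)
N(T) = T**2
sqrt((k(F(-1), -44) - 17734) + N(88)) = sqrt(((63 + (-42 + 6*(-1))) - 17734) + 88**2) = sqrt(((63 + (-42 - 6)) - 17734) + 7744) = sqrt(((63 - 48) - 17734) + 7744) = sqrt((15 - 17734) + 7744) = sqrt(-17719 + 7744) = sqrt(-9975) = 5*I*sqrt(399)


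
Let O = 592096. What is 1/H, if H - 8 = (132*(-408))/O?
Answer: 18503/146341 ≈ 0.12644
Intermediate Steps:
H = 146341/18503 (H = 8 + (132*(-408))/592096 = 8 - 53856*1/592096 = 8 - 1683/18503 = 146341/18503 ≈ 7.9090)
1/H = 1/(146341/18503) = 18503/146341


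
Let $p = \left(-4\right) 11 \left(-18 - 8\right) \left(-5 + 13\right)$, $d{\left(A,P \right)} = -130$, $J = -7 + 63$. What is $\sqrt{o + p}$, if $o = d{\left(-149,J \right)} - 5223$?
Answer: $\sqrt{3799} \approx 61.636$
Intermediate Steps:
$J = 56$
$p = 9152$ ($p = - 44 \left(\left(-26\right) 8\right) = \left(-44\right) \left(-208\right) = 9152$)
$o = -5353$ ($o = -130 - 5223 = -5353$)
$\sqrt{o + p} = \sqrt{-5353 + 9152} = \sqrt{3799}$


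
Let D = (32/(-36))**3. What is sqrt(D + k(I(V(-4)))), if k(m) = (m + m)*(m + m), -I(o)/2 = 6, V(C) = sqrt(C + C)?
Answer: 8*sqrt(6553)/27 ≈ 23.985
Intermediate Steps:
V(C) = sqrt(2)*sqrt(C) (V(C) = sqrt(2*C) = sqrt(2)*sqrt(C))
I(o) = -12 (I(o) = -2*6 = -12)
k(m) = 4*m**2 (k(m) = (2*m)*(2*m) = 4*m**2)
D = -512/729 (D = (32*(-1/36))**3 = (-8/9)**3 = -512/729 ≈ -0.70233)
sqrt(D + k(I(V(-4)))) = sqrt(-512/729 + 4*(-12)**2) = sqrt(-512/729 + 4*144) = sqrt(-512/729 + 576) = sqrt(419392/729) = 8*sqrt(6553)/27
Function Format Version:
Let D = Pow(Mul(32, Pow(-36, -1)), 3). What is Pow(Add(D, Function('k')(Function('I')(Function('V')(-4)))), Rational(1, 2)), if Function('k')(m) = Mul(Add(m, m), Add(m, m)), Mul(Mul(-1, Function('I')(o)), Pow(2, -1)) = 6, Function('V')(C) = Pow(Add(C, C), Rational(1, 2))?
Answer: Mul(Rational(8, 27), Pow(6553, Rational(1, 2))) ≈ 23.985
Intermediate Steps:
Function('V')(C) = Mul(Pow(2, Rational(1, 2)), Pow(C, Rational(1, 2))) (Function('V')(C) = Pow(Mul(2, C), Rational(1, 2)) = Mul(Pow(2, Rational(1, 2)), Pow(C, Rational(1, 2))))
Function('I')(o) = -12 (Function('I')(o) = Mul(-2, 6) = -12)
Function('k')(m) = Mul(4, Pow(m, 2)) (Function('k')(m) = Mul(Mul(2, m), Mul(2, m)) = Mul(4, Pow(m, 2)))
D = Rational(-512, 729) (D = Pow(Mul(32, Rational(-1, 36)), 3) = Pow(Rational(-8, 9), 3) = Rational(-512, 729) ≈ -0.70233)
Pow(Add(D, Function('k')(Function('I')(Function('V')(-4)))), Rational(1, 2)) = Pow(Add(Rational(-512, 729), Mul(4, Pow(-12, 2))), Rational(1, 2)) = Pow(Add(Rational(-512, 729), Mul(4, 144)), Rational(1, 2)) = Pow(Add(Rational(-512, 729), 576), Rational(1, 2)) = Pow(Rational(419392, 729), Rational(1, 2)) = Mul(Rational(8, 27), Pow(6553, Rational(1, 2)))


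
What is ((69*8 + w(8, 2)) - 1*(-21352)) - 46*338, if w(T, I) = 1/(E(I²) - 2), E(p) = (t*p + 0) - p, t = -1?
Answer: 63559/10 ≈ 6355.9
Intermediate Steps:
E(p) = -2*p (E(p) = (-p + 0) - p = -p - p = -2*p)
w(T, I) = 1/(-2 - 2*I²) (w(T, I) = 1/(-2*I² - 2) = 1/(-2 - 2*I²))
((69*8 + w(8, 2)) - 1*(-21352)) - 46*338 = ((69*8 - 1/(2 + 2*2²)) - 1*(-21352)) - 46*338 = ((552 - 1/(2 + 2*4)) + 21352) - 15548 = ((552 - 1/(2 + 8)) + 21352) - 15548 = ((552 - 1/10) + 21352) - 15548 = ((552 - 1*⅒) + 21352) - 15548 = ((552 - ⅒) + 21352) - 15548 = (5519/10 + 21352) - 15548 = 219039/10 - 15548 = 63559/10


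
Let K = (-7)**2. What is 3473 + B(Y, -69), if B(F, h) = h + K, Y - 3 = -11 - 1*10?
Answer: 3453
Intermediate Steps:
Y = -18 (Y = 3 + (-11 - 1*10) = 3 + (-11 - 10) = 3 - 21 = -18)
K = 49
B(F, h) = 49 + h (B(F, h) = h + 49 = 49 + h)
3473 + B(Y, -69) = 3473 + (49 - 69) = 3473 - 20 = 3453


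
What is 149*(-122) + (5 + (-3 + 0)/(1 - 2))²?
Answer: -18114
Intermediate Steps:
149*(-122) + (5 + (-3 + 0)/(1 - 2))² = -18178 + (5 - 3/(-1))² = -18178 + (5 - 3*(-1))² = -18178 + (5 + 3)² = -18178 + 8² = -18178 + 64 = -18114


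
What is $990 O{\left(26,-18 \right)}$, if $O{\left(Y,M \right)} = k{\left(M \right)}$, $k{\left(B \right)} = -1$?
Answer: $-990$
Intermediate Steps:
$O{\left(Y,M \right)} = -1$
$990 O{\left(26,-18 \right)} = 990 \left(-1\right) = -990$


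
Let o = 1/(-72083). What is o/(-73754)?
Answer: 1/5316409582 ≈ 1.8810e-10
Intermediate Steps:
o = -1/72083 ≈ -1.3873e-5
o/(-73754) = -1/72083/(-73754) = -1/72083*(-1/73754) = 1/5316409582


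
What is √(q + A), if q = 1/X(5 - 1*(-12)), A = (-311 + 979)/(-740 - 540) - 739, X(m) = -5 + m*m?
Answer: 3*I*√662739915/2840 ≈ 27.194*I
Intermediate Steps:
X(m) = -5 + m²
A = -236647/320 (A = 668/(-1280) - 739 = 668*(-1/1280) - 739 = -167/320 - 739 = -236647/320 ≈ -739.52)
q = 1/284 (q = 1/(-5 + (5 - 1*(-12))²) = 1/(-5 + (5 + 12)²) = 1/(-5 + 17²) = 1/(-5 + 289) = 1/284 ≈ 0.0035211)
√(q + A) = √(1/284 - 236647/320) = √(-16801857/22720) = 3*I*√662739915/2840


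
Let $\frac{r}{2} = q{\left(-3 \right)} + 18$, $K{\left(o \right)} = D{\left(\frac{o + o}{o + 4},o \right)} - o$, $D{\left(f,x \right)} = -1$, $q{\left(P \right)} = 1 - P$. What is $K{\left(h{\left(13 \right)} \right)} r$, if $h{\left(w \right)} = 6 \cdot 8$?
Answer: $-2156$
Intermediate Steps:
$h{\left(w \right)} = 48$
$K{\left(o \right)} = -1 - o$
$r = 44$ ($r = 2 \left(\left(1 - -3\right) + 18\right) = 2 \left(\left(1 + 3\right) + 18\right) = 2 \left(4 + 18\right) = 2 \cdot 22 = 44$)
$K{\left(h{\left(13 \right)} \right)} r = \left(-1 - 48\right) 44 = \left(-49\right) 44 = -2156$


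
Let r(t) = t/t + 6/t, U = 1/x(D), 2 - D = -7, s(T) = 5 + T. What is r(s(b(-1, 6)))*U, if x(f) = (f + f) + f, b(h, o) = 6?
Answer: 17/297 ≈ 0.057239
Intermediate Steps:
D = 9 (D = 2 - 1*(-7) = 2 + 7 = 9)
x(f) = 3*f (x(f) = 2*f + f = 3*f)
U = 1/27 (U = 1/(3*9) = 1/27 ≈ 0.037037)
r(t) = 1 + 6/t
r(s(b(-1, 6)))*U = ((6 + (5 + 6))/(5 + 6))*(1/27) = ((6 + 11)/11)*(1/27) = ((1/11)*17)*(1/27) = (17/11)*(1/27) = 17/297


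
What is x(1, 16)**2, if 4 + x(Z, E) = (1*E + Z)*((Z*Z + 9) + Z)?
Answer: 33489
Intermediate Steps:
x(Z, E) = -4 + (E + Z)*(9 + Z + Z**2) (x(Z, E) = -4 + (1*E + Z)*((Z*Z + 9) + Z) = -4 + (E + Z)*((Z**2 + 9) + Z) = -4 + (E + Z)*((9 + Z**2) + Z) = -4 + (E + Z)*(9 + Z + Z**2))
x(1, 16)**2 = (-4 + 1**2 + 1**3 + 9*16 + 9*1 + 16*1 + 16*1**2)**2 = (-4 + 1 + 1 + 144 + 9 + 16 + 16*1)**2 = (-4 + 1 + 1 + 144 + 9 + 16 + 16)**2 = 183**2 = 33489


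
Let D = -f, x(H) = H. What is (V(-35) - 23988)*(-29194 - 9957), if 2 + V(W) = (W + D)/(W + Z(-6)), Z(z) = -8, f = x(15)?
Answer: 40385039520/43 ≈ 9.3919e+8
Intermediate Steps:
f = 15
D = -15 (D = -1*15 = -15)
V(W) = -2 + (-15 + W)/(-8 + W) (V(W) = -2 + (W - 15)/(W - 8) = -2 + (-15 + W)/(-8 + W))
(V(-35) - 23988)*(-29194 - 9957) = ((1 - 1*(-35))/(-8 - 35) - 23988)*(-29194 - 9957) = ((1 + 35)/(-43) - 23988)*(-39151) = (-1/43*36 - 23988)*(-39151) = (-36/43 - 23988)*(-39151) = -1031520/43*(-39151) = 40385039520/43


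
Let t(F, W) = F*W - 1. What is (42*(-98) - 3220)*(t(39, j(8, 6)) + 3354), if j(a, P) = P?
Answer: -26314232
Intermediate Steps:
t(F, W) = -1 + F*W
(42*(-98) - 3220)*(t(39, j(8, 6)) + 3354) = (42*(-98) - 3220)*((-1 + 39*6) + 3354) = (-4116 - 3220)*((-1 + 234) + 3354) = -7336*(233 + 3354) = -7336*3587 = -26314232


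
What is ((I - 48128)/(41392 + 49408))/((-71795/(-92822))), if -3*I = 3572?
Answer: -1716696479/2444619750 ≈ -0.70223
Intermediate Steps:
I = -3572/3 (I = -1/3*3572 = -3572/3 ≈ -1190.7)
((I - 48128)/(41392 + 49408))/((-71795/(-92822))) = ((-3572/3 - 48128)/(41392 + 49408))/((-71795/(-92822))) = (-147956/3/90800)/((-71795*(-1/92822))) = (-147956/3*1/90800)/(71795/92822) = -36989/68100*92822/71795 = -1716696479/2444619750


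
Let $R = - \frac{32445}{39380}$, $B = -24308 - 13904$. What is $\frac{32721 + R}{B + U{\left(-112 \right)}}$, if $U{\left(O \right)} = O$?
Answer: $- \frac{257704107}{301839824} \approx -0.85378$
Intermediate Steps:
$B = -38212$ ($B = -24308 - 13904 = -38212$)
$R = - \frac{6489}{7876}$ ($R = \left(-32445\right) \frac{1}{39380} = - \frac{6489}{7876} \approx -0.8239$)
$\frac{32721 + R}{B + U{\left(-112 \right)}} = \frac{32721 - \frac{6489}{7876}}{-38212 - 112} = \frac{257704107}{7876 \left(-38324\right)} = \frac{257704107}{7876} \left(- \frac{1}{38324}\right) = - \frac{257704107}{301839824}$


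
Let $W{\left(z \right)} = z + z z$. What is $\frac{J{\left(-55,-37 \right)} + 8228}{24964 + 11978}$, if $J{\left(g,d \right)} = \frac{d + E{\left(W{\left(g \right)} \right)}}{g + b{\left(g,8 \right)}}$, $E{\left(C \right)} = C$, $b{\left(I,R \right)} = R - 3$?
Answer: $\frac{408467}{1847100} \approx 0.22114$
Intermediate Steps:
$b{\left(I,R \right)} = -3 + R$
$W{\left(z \right)} = z + z^{2}$
$J{\left(g,d \right)} = \frac{d + g \left(1 + g\right)}{5 + g}$ ($J{\left(g,d \right)} = \frac{d + g \left(1 + g\right)}{g + \left(-3 + 8\right)} = \frac{d + g \left(1 + g\right)}{g + 5} = \frac{d + g \left(1 + g\right)}{5 + g}$)
$\frac{J{\left(-55,-37 \right)} + 8228}{24964 + 11978} = \frac{\frac{-37 - 55 \left(1 - 55\right)}{5 - 55} + 8228}{24964 + 11978} = \frac{\frac{-37 - -2970}{-50} + 8228}{36942} = \left(- \frac{-37 + 2970}{50} + 8228\right) \frac{1}{36942} = \left(\left(- \frac{1}{50}\right) 2933 + 8228\right) \frac{1}{36942} = \left(- \frac{2933}{50} + 8228\right) \frac{1}{36942} = \frac{408467}{50} \cdot \frac{1}{36942} = \frac{408467}{1847100}$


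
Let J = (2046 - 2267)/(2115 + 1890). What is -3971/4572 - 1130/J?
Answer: 20690394209/1010412 ≈ 20477.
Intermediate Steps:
J = -221/4005 ≈ -0.055181
-3971/4572 - 1130/J = -3971/4572 - 1130/(-221/4005) = -3971*1/4572 - 1130*(-4005/221) = -3971/4572 + 4525650/221 = 20690394209/1010412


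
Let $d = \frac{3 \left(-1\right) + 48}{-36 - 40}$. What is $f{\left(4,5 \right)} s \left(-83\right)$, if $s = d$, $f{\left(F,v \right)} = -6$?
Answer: $- \frac{11205}{38} \approx -294.87$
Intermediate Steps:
$d = - \frac{45}{76}$ ($d = \frac{-3 + 48}{-76} = 45 \left(- \frac{1}{76}\right) = - \frac{45}{76} \approx -0.5921$)
$s = - \frac{45}{76} \approx -0.5921$
$f{\left(4,5 \right)} s \left(-83\right) = \left(-6\right) \left(- \frac{45}{76}\right) \left(-83\right) = \frac{135}{38} \left(-83\right) = - \frac{11205}{38}$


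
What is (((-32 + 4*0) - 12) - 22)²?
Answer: 4356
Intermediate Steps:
(((-32 + 4*0) - 12) - 22)² = (((-32 + 0) - 12) - 22)² = ((-32 - 12) - 22)² = (-44 - 22)² = (-66)² = 4356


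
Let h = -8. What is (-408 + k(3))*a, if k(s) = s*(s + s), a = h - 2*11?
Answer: 11700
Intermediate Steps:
a = -30 (a = -8 - 2*11 = -8 - 22 = -30)
k(s) = 2*s² (k(s) = s*(2*s) = 2*s²)
(-408 + k(3))*a = (-408 + 2*3²)*(-30) = (-408 + 2*9)*(-30) = (-408 + 18)*(-30) = -390*(-30) = 11700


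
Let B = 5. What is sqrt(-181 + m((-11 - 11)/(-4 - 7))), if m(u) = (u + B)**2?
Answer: 2*I*sqrt(33) ≈ 11.489*I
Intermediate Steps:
m(u) = (5 + u)**2 (m(u) = (u + 5)**2 = (5 + u)**2)
sqrt(-181 + m((-11 - 11)/(-4 - 7))) = sqrt(-181 + (5 + (-11 - 11)/(-4 - 7))**2) = sqrt(-181 + (5 - 22/(-11))**2) = sqrt(-181 + (5 - 22*(-1/11))**2) = sqrt(-181 + (5 + 2)**2) = sqrt(-181 + 7**2) = sqrt(-181 + 49) = sqrt(-132) = 2*I*sqrt(33)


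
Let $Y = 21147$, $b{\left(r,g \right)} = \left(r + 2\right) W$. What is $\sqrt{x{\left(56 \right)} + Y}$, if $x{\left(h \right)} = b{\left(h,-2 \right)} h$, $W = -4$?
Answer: $\sqrt{8155} \approx 90.305$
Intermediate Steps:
$b{\left(r,g \right)} = -8 - 4 r$ ($b{\left(r,g \right)} = \left(r + 2\right) \left(-4\right) = \left(2 + r\right) \left(-4\right) = -8 - 4 r$)
$x{\left(h \right)} = h \left(-8 - 4 h\right)$ ($x{\left(h \right)} = \left(-8 - 4 h\right) h = h \left(-8 - 4 h\right)$)
$\sqrt{x{\left(56 \right)} + Y} = \sqrt{4 \cdot 56 \left(-2 - 56\right) + 21147} = \sqrt{4 \cdot 56 \left(-58\right) + 21147} = \sqrt{-12992 + 21147} = \sqrt{8155}$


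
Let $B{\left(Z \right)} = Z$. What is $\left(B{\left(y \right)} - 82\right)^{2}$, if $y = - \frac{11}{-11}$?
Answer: $6561$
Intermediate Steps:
$y = 1$ ($y = \left(-11\right) \left(- \frac{1}{11}\right) = 1$)
$\left(B{\left(y \right)} - 82\right)^{2} = \left(1 - 82\right)^{2} = \left(-81\right)^{2} = 6561$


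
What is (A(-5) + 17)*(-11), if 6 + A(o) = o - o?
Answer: -121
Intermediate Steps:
A(o) = -6 (A(o) = -6 + (o - o) = -6 + 0 = -6)
(A(-5) + 17)*(-11) = (-6 + 17)*(-11) = 11*(-11) = -121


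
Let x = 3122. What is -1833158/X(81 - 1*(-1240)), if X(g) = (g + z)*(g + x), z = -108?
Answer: -1833158/5389359 ≈ -0.34014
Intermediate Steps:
X(g) = (-108 + g)*(3122 + g) (X(g) = (g - 108)*(g + 3122) = (-108 + g)*(3122 + g))
-1833158/X(81 - 1*(-1240)) = -1833158/(-337176 + (81 - 1*(-1240))² + 3014*(81 - 1*(-1240))) = -1833158/(-337176 + (81 + 1240)² + 3014*(81 + 1240)) = -1833158/(-337176 + 1321² + 3014*1321) = -1833158/(-337176 + 1745041 + 3981494) = -1833158/5389359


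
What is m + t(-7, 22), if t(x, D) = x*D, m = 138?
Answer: -16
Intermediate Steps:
t(x, D) = D*x
m + t(-7, 22) = 138 + 22*(-7) = 138 - 154 = -16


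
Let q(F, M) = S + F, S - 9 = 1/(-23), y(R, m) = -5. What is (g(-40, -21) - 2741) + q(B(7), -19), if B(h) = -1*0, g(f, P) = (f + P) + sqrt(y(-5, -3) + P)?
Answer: -64240/23 + I*sqrt(26) ≈ -2793.0 + 5.099*I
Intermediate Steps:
S = 206/23 (S = 9 + 1/(-23) = 9 - 1/23 = 206/23 ≈ 8.9565)
g(f, P) = P + f + sqrt(-5 + P) (g(f, P) = (f + P) + sqrt(-5 + P) = (P + f) + sqrt(-5 + P) = P + f + sqrt(-5 + P))
B(h) = 0
q(F, M) = 206/23 + F
(g(-40, -21) - 2741) + q(B(7), -19) = ((-21 - 40 + sqrt(-5 - 21)) - 2741) + (206/23 + 0) = ((-21 - 40 + sqrt(-26)) - 2741) + 206/23 = ((-21 - 40 + I*sqrt(26)) - 2741) + 206/23 = ((-61 + I*sqrt(26)) - 2741) + 206/23 = (-2802 + I*sqrt(26)) + 206/23 = -64240/23 + I*sqrt(26)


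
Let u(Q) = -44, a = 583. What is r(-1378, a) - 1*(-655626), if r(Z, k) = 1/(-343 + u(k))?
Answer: 253727261/387 ≈ 6.5563e+5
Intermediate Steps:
r(Z, k) = -1/387 (r(Z, k) = 1/(-343 - 44) = 1/(-387) = -1/387)
r(-1378, a) - 1*(-655626) = -1/387 - 1*(-655626) = -1/387 + 655626 = 253727261/387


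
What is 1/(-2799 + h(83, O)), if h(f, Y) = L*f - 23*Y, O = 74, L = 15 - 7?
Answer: -1/3837 ≈ -0.00026062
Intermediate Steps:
L = 8
h(f, Y) = -23*Y + 8*f (h(f, Y) = 8*f - 23*Y = -23*Y + 8*f)
1/(-2799 + h(83, O)) = 1/(-2799 + (-23*74 + 8*83)) = 1/(-2799 + (-1702 + 664)) = 1/(-2799 - 1038) = 1/(-3837) = -1/3837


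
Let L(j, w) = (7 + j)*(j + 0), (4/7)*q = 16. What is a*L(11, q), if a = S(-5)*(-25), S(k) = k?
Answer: 24750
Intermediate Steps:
q = 28 (q = (7/4)*16 = 28)
L(j, w) = j*(7 + j) (L(j, w) = (7 + j)*j = j*(7 + j))
a = 125 (a = -5*(-25) = 125)
a*L(11, q) = 125*(11*(7 + 11)) = 125*(11*18) = 125*198 = 24750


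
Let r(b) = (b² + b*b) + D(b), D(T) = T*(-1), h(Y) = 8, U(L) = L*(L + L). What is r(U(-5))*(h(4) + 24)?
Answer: 158400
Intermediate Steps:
U(L) = 2*L² (U(L) = L*(2*L) = 2*L²)
D(T) = -T
r(b) = -b + 2*b² (r(b) = (b² + b*b) - b = (b² + b²) - b = 2*b² - b = -b + 2*b²)
r(U(-5))*(h(4) + 24) = ((2*(-5)²)*(-1 + 2*(2*(-5)²)))*(8 + 24) = ((2*25)*(-1 + 2*(2*25)))*32 = (50*(-1 + 2*50))*32 = (50*(-1 + 100))*32 = (50*99)*32 = 4950*32 = 158400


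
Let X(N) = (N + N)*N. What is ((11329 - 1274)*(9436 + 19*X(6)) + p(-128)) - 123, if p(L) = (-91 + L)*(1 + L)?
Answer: 108661910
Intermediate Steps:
X(N) = 2*N² (X(N) = (2*N)*N = 2*N²)
p(L) = (1 + L)*(-91 + L)
((11329 - 1274)*(9436 + 19*X(6)) + p(-128)) - 123 = ((11329 - 1274)*(9436 + 19*(2*6²)) + (-91 + (-128)² - 90*(-128))) - 123 = (10055*(9436 + 19*(2*36)) + (-91 + 16384 + 11520)) - 123 = (10055*(9436 + 19*72) + 27813) - 123 = (10055*(9436 + 1368) + 27813) - 123 = (10055*10804 + 27813) - 123 = (108634220 + 27813) - 123 = 108662033 - 123 = 108661910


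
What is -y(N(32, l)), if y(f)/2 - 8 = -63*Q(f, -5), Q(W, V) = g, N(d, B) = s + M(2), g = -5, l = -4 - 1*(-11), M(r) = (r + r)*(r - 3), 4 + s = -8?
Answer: -646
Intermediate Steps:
s = -12 (s = -4 - 8 = -12)
M(r) = 2*r*(-3 + r) (M(r) = (2*r)*(-3 + r) = 2*r*(-3 + r))
l = 7 (l = -4 + 11 = 7)
N(d, B) = -16 (N(d, B) = -12 + 2*2*(-3 + 2) = -12 + 2*2*(-1) = -12 - 4 = -16)
Q(W, V) = -5
y(f) = 646 (y(f) = 16 + 2*(-63*(-5)) = 16 + 2*315 = 16 + 630 = 646)
-y(N(32, l)) = -1*646 = -646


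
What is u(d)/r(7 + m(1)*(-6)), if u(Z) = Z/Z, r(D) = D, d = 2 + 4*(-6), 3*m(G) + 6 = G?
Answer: 1/17 ≈ 0.058824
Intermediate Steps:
m(G) = -2 + G/3
d = -22 (d = 2 - 24 = -22)
u(Z) = 1
u(d)/r(7 + m(1)*(-6)) = 1/(7 + (-2 + (1/3)*1)*(-6)) = 1/(7 + (-2 + 1/3)*(-6)) = 1/(7 - 5/3*(-6)) = 1/(7 + 10) = 1/17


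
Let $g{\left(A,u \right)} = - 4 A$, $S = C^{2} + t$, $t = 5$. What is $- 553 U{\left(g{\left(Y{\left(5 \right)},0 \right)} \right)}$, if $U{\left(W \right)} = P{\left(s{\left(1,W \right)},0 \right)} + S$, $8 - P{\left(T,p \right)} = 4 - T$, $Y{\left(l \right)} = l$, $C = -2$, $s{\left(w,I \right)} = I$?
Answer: $3871$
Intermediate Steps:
$P{\left(T,p \right)} = 4 + T$ ($P{\left(T,p \right)} = 8 - \left(4 - T\right) = 8 + \left(-4 + T\right) = 4 + T$)
$S = 9$ ($S = \left(-2\right)^{2} + 5 = 4 + 5 = 9$)
$U{\left(W \right)} = 13 + W$ ($U{\left(W \right)} = \left(4 + W\right) + 9 = 13 + W$)
$- 553 U{\left(g{\left(Y{\left(5 \right)},0 \right)} \right)} = - 553 \left(13 - 20\right) = \left(-553\right) \left(-7\right) = 3871$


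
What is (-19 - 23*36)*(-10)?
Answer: 8470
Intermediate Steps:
(-19 - 23*36)*(-10) = (-19 - 828)*(-10) = -847*(-10) = 8470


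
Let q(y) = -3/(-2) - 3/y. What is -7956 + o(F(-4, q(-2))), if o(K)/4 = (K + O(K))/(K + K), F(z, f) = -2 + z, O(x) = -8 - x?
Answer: -23860/3 ≈ -7953.3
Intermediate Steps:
q(y) = 3/2 - 3/y (q(y) = -3*(-½) - 3/y = 3/2 - 3/y)
o(K) = -16/K (o(K) = 4*((K + (-8 - K))/(K + K)) = 4*(-8*1/(2*K)) = 4*(-4/K) = -16/K)
-7956 + o(F(-4, q(-2))) = -7956 - 16/(-2 - 4) = -7956 - 16/(-6) = -7956 - 16*(-⅙) = -7956 + 8/3 = -23860/3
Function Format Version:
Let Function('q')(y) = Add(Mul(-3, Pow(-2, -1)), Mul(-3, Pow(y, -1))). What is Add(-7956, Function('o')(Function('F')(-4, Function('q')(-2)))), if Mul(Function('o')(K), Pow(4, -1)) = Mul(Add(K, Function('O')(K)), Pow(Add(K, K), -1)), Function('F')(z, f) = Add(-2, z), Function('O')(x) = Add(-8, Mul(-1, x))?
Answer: Rational(-23860, 3) ≈ -7953.3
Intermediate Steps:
Function('q')(y) = Add(Rational(3, 2), Mul(-3, Pow(y, -1))) (Function('q')(y) = Add(Mul(-3, Rational(-1, 2)), Mul(-3, Pow(y, -1))) = Add(Rational(3, 2), Mul(-3, Pow(y, -1))))
Function('o')(K) = Mul(-16, Pow(K, -1)) (Function('o')(K) = Mul(4, Mul(Add(K, Add(-8, Mul(-1, K))), Pow(Add(K, K), -1))) = Mul(4, Mul(-8, Pow(Mul(2, K), -1))) = Mul(4, Mul(-8, Mul(Rational(1, 2), Pow(K, -1)))) = Mul(4, Mul(-4, Pow(K, -1))) = Mul(-16, Pow(K, -1)))
Add(-7956, Function('o')(Function('F')(-4, Function('q')(-2)))) = Add(-7956, Mul(-16, Pow(Add(-2, -4), -1))) = Add(-7956, Mul(-16, Pow(-6, -1))) = Add(-7956, Mul(-16, Rational(-1, 6))) = Add(-7956, Rational(8, 3)) = Rational(-23860, 3)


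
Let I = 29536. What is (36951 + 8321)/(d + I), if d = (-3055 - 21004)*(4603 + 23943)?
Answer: -22636/343379339 ≈ -6.5921e-5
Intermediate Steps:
d = -686788214 (d = -24059*28546 = -686788214)
(36951 + 8321)/(d + I) = (36951 + 8321)/(-686788214 + 29536) = 45272/(-686758678) = 45272*(-1/686758678) = -22636/343379339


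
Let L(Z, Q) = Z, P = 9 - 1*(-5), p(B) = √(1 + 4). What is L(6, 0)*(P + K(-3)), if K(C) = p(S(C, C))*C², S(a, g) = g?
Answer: 84 + 54*√5 ≈ 204.75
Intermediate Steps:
p(B) = √5
P = 14 (P = 9 + 5 = 14)
K(C) = √5*C²
L(6, 0)*(P + K(-3)) = 6*(14 + √5*(-3)²) = 6*(14 + √5*9) = 6*(14 + 9*√5) = 84 + 54*√5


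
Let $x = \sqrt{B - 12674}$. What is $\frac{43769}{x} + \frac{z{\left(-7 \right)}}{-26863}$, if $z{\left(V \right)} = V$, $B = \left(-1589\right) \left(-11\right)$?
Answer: $\frac{7}{26863} + \frac{43769 \sqrt{5}}{155} \approx 631.42$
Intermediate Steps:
$B = 17479$
$x = 31 \sqrt{5}$ ($x = \sqrt{17479 - 12674} = \sqrt{4805} = 31 \sqrt{5} \approx 69.318$)
$\frac{43769}{x} + \frac{z{\left(-7 \right)}}{-26863} = \frac{43769}{31 \sqrt{5}} - \frac{7}{-26863} = 43769 \frac{\sqrt{5}}{155} - - \frac{7}{26863} = \frac{43769 \sqrt{5}}{155} + \frac{7}{26863} = \frac{7}{26863} + \frac{43769 \sqrt{5}}{155}$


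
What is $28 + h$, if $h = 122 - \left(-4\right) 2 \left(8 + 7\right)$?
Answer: $270$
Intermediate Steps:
$h = 242$ ($h = 122 - \left(-8\right) 15 = 122 - -120 = 122 + 120 = 242$)
$28 + h = 28 + 242 = 270$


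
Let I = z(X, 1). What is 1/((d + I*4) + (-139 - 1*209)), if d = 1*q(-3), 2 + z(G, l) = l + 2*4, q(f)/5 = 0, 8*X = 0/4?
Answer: -1/320 ≈ -0.0031250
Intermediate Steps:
X = 0 (X = (0/4)/8 = (0*(¼))/8 = (⅛)*0 = 0)
q(f) = 0 (q(f) = 5*0 = 0)
z(G, l) = 6 + l (z(G, l) = -2 + (l + 2*4) = -2 + (l + 8) = -2 + (8 + l) = 6 + l)
I = 7 (I = 6 + 1 = 7)
d = 0 (d = 1*0 = 0)
1/((d + I*4) + (-139 - 1*209)) = 1/((0 + 7*4) + (-139 - 1*209)) = 1/((0 + 28) + (-139 - 209)) = 1/(28 - 348) = 1/(-320) = -1/320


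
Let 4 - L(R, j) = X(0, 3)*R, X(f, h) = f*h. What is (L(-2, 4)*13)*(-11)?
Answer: -572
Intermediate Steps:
L(R, j) = 4 (L(R, j) = 4 - 0*3*R = 4 - 0*R = 4 - 1*0 = 4 + 0 = 4)
(L(-2, 4)*13)*(-11) = (4*13)*(-11) = 52*(-11) = -572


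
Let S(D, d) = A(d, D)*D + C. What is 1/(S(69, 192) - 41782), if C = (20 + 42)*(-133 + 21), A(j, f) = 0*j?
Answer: -1/48726 ≈ -2.0523e-5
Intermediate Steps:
A(j, f) = 0
C = -6944 (C = 62*(-112) = -6944)
S(D, d) = -6944 (S(D, d) = 0*D - 6944 = 0 - 6944 = -6944)
1/(S(69, 192) - 41782) = 1/(-6944 - 41782) = 1/(-48726) = -1/48726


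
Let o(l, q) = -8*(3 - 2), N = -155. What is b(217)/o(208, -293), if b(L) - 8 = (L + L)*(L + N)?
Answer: -6729/2 ≈ -3364.5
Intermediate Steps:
o(l, q) = -8 (o(l, q) = -8*1 = -8)
b(L) = 8 + 2*L*(-155 + L) (b(L) = 8 + (L + L)*(L - 155) = 8 + (2*L)*(-155 + L) = 8 + 2*L*(-155 + L))
b(217)/o(208, -293) = (8 - 310*217 + 2*217²)/(-8) = (8 - 67270 + 2*47089)*(-⅛) = (8 - 67270 + 94178)*(-⅛) = 26916*(-⅛) = -6729/2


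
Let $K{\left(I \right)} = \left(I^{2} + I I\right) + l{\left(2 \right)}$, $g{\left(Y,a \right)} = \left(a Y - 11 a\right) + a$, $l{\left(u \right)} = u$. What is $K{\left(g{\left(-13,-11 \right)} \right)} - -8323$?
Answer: $136343$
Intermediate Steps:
$g{\left(Y,a \right)} = - 10 a + Y a$ ($g{\left(Y,a \right)} = \left(Y a - 11 a\right) + a = \left(- 11 a + Y a\right) + a = - 10 a + Y a$)
$K{\left(I \right)} = 2 + 2 I^{2}$ ($K{\left(I \right)} = \left(I^{2} + I I\right) + 2 = \left(I^{2} + I^{2}\right) + 2 = 2 I^{2} + 2 = 2 + 2 I^{2}$)
$K{\left(g{\left(-13,-11 \right)} \right)} - -8323 = \left(2 + 2 \left(- 11 \left(-10 - 13\right)\right)^{2}\right) - -8323 = \left(2 + 2 \left(\left(-11\right) \left(-23\right)\right)^{2}\right) + 8323 = \left(2 + 2 \cdot 253^{2}\right) + 8323 = \left(2 + 2 \cdot 64009\right) + 8323 = \left(2 + 128018\right) + 8323 = 128020 + 8323 = 136343$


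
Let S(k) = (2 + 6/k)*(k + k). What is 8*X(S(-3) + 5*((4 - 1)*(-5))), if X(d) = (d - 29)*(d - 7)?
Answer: 68224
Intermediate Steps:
S(k) = 2*k*(2 + 6/k) (S(k) = (2 + 6/k)*(2*k) = 2*k*(2 + 6/k))
X(d) = (-29 + d)*(-7 + d)
8*X(S(-3) + 5*((4 - 1)*(-5))) = 8*(203 + ((12 + 4*(-3)) + 5*((4 - 1)*(-5)))**2 - 36*((12 + 4*(-3)) + 5*((4 - 1)*(-5)))) = 8*(203 + ((12 - 12) + 5*(3*(-5)))**2 - 36*((12 - 12) + 5*(3*(-5)))) = 8*(203 + (0 + 5*(-15))**2 - 36*(0 + 5*(-15))) = 8*(203 + (0 - 75)**2 - 36*(0 - 75)) = 8*(203 + (-75)**2 - 36*(-75)) = 8*(203 + 5625 + 2700) = 8*8528 = 68224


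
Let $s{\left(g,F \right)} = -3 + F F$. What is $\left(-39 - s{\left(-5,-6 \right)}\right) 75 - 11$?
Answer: $-5411$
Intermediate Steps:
$s{\left(g,F \right)} = -3 + F^{2}$
$\left(-39 - s{\left(-5,-6 \right)}\right) 75 - 11 = \left(-39 - \left(-3 + \left(-6\right)^{2}\right)\right) 75 - 11 = \left(-39 - \left(-3 + 36\right)\right) 75 - 11 = \left(-39 - 33\right) 75 - 11 = \left(-72\right) 75 - 11 = -5400 - 11 = -5411$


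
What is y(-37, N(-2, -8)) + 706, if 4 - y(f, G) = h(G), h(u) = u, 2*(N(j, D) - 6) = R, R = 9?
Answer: 1399/2 ≈ 699.50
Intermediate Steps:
N(j, D) = 21/2 (N(j, D) = 6 + (½)*9 = 6 + 9/2 = 21/2)
y(f, G) = 4 - G
y(-37, N(-2, -8)) + 706 = (4 - 1*21/2) + 706 = (4 - 21/2) + 706 = -13/2 + 706 = 1399/2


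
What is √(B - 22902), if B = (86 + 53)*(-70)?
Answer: 2*I*√8158 ≈ 180.64*I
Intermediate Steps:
B = -9730 (B = 139*(-70) = -9730)
√(B - 22902) = √(-9730 - 22902) = √(-32632) = 2*I*√8158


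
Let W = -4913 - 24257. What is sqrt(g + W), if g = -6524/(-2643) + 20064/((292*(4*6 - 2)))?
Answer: I*sqrt(1085658448323786)/192939 ≈ 170.78*I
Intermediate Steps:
g = 1078856/192939 (g = -6524*(-1/2643) + 20064/((292*(24 - 2))) = 6524/2643 + 20064/((292*22)) = 6524/2643 + 20064/6424 = 6524/2643 + 20064*(1/6424) = 6524/2643 + 228/73 = 1078856/192939 ≈ 5.5917)
W = -29170
sqrt(g + W) = sqrt(1078856/192939 - 29170) = sqrt(-5626951774/192939) = I*sqrt(1085658448323786)/192939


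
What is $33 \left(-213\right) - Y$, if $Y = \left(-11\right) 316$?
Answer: $-3553$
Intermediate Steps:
$Y = -3476$
$33 \left(-213\right) - Y = 33 \left(-213\right) - -3476 = -7029 + 3476 = -3553$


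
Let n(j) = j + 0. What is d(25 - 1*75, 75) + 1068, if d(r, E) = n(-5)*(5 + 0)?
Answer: 1043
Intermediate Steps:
n(j) = j
d(r, E) = -25 (d(r, E) = -5*(5 + 0) = -5*5 = -25)
d(25 - 1*75, 75) + 1068 = -25 + 1068 = 1043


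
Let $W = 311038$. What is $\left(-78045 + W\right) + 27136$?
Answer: $260129$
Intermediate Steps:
$\left(-78045 + W\right) + 27136 = \left(-78045 + 311038\right) + 27136 = 232993 + 27136 = 260129$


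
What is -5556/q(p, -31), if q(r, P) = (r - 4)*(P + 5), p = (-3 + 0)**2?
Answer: 2778/65 ≈ 42.738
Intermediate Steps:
p = 9 (p = (-3)**2 = 9)
q(r, P) = (-4 + r)*(5 + P)
-5556/q(p, -31) = -5556/(-20 - 4*(-31) + 5*9 - 31*9) = -5556/(-20 + 124 + 45 - 279) = -5556/(-130) = -5556*(-1/130) = 2778/65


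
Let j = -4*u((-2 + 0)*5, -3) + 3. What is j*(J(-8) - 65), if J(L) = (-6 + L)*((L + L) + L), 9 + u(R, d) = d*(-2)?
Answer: 4065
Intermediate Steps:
u(R, d) = -9 - 2*d (u(R, d) = -9 + d*(-2) = -9 - 2*d)
J(L) = 3*L*(-6 + L) (J(L) = (-6 + L)*(2*L + L) = (-6 + L)*(3*L) = 3*L*(-6 + L))
j = 15 (j = -4*(-9 - 2*(-3)) + 3 = -4*(-9 + 6) + 3 = -4*(-3) + 3 = 12 + 3 = 15)
j*(J(-8) - 65) = 15*(3*(-8)*(-6 - 8) - 65) = 15*(3*(-8)*(-14) - 65) = 15*(336 - 65) = 15*271 = 4065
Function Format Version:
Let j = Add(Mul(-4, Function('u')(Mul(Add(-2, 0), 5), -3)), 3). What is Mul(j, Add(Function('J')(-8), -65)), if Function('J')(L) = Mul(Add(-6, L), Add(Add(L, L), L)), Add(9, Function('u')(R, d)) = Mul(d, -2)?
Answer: 4065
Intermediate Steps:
Function('u')(R, d) = Add(-9, Mul(-2, d)) (Function('u')(R, d) = Add(-9, Mul(d, -2)) = Add(-9, Mul(-2, d)))
Function('J')(L) = Mul(3, L, Add(-6, L)) (Function('J')(L) = Mul(Add(-6, L), Add(Mul(2, L), L)) = Mul(Add(-6, L), Mul(3, L)) = Mul(3, L, Add(-6, L)))
j = 15 (j = Add(Mul(-4, Add(-9, Mul(-2, -3))), 3) = Add(Mul(-4, Add(-9, 6)), 3) = Add(Mul(-4, -3), 3) = Add(12, 3) = 15)
Mul(j, Add(Function('J')(-8), -65)) = Mul(15, Add(Mul(3, -8, Add(-6, -8)), -65)) = Mul(15, Add(Mul(3, -8, -14), -65)) = Mul(15, Add(336, -65)) = Mul(15, 271) = 4065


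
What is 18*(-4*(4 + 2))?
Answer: -432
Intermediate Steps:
18*(-4*(4 + 2)) = 18*(-4*6) = 18*(-24) = -432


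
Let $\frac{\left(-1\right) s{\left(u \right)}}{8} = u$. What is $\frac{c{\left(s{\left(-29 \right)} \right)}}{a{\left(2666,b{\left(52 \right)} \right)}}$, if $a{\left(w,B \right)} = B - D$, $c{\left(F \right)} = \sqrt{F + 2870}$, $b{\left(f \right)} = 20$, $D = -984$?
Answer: $\frac{\sqrt{3102}}{1004} \approx 0.055474$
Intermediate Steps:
$s{\left(u \right)} = - 8 u$
$c{\left(F \right)} = \sqrt{2870 + F}$
$a{\left(w,B \right)} = 984 + B$ ($a{\left(w,B \right)} = B - -984 = B + 984 = 984 + B$)
$\frac{c{\left(s{\left(-29 \right)} \right)}}{a{\left(2666,b{\left(52 \right)} \right)}} = \frac{\sqrt{2870 - -232}}{984 + 20} = \frac{\sqrt{2870 + 232}}{1004} = \sqrt{3102} \cdot \frac{1}{1004} = \frac{\sqrt{3102}}{1004}$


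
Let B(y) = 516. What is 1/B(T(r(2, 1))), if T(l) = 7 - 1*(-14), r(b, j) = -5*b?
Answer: 1/516 ≈ 0.0019380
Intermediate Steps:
T(l) = 21 (T(l) = 7 + 14 = 21)
1/B(T(r(2, 1))) = 1/516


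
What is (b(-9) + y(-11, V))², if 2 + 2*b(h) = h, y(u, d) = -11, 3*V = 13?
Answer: 1089/4 ≈ 272.25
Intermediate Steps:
V = 13/3 (V = (⅓)*13 = 13/3 ≈ 4.3333)
b(h) = -1 + h/2
(b(-9) + y(-11, V))² = ((-1 + (½)*(-9)) - 11)² = ((-1 - 9/2) - 11)² = (-11/2 - 11)² = (-33/2)² = 1089/4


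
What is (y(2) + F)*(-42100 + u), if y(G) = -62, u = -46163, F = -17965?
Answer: 1591117101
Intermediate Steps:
(y(2) + F)*(-42100 + u) = (-62 - 17965)*(-42100 - 46163) = -18027*(-88263) = 1591117101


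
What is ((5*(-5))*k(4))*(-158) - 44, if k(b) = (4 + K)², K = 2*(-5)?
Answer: 142156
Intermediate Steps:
K = -10
k(b) = 36 (k(b) = (4 - 10)² = (-6)² = 36)
((5*(-5))*k(4))*(-158) - 44 = ((5*(-5))*36)*(-158) - 44 = -25*36*(-158) - 44 = -900*(-158) - 44 = 142200 - 44 = 142156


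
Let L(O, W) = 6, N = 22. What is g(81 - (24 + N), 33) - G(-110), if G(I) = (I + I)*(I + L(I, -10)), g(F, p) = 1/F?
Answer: -800799/35 ≈ -22880.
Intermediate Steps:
G(I) = 2*I*(6 + I) (G(I) = (I + I)*(I + 6) = (2*I)*(6 + I) = 2*I*(6 + I))
g(81 - (24 + N), 33) - G(-110) = 1/(81 - (24 + 22)) - 2*(-110)*(6 - 110) = 1/(81 - 1*46) - 2*(-110)*(-104) = 1/(81 - 46) - 1*22880 = 1/35 - 22880 = -800799/35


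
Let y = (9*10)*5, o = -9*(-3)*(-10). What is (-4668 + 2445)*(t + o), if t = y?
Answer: -400140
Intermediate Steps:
o = -270 (o = 27*(-10) = -270)
y = 450 (y = 90*5 = 450)
t = 450
(-4668 + 2445)*(t + o) = (-4668 + 2445)*(450 - 270) = -2223*180 = -400140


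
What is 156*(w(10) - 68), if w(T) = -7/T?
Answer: -53586/5 ≈ -10717.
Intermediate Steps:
156*(w(10) - 68) = 156*(-7/10 - 68) = 156*(-687/10) = -53586/5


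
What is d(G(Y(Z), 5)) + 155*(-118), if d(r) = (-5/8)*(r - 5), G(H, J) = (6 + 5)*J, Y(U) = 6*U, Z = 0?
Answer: -73285/4 ≈ -18321.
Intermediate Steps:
G(H, J) = 11*J
d(r) = 25/8 - 5*r/8 (d(r) = (-5*⅛)*(-5 + r) = -5*(-5 + r)/8 = 25/8 - 5*r/8)
d(G(Y(Z), 5)) + 155*(-118) = (25/8 - 55*5/8) + 155*(-118) = (25/8 - 5/8*55) - 18290 = (25/8 - 275/8) - 18290 = -125/4 - 18290 = -73285/4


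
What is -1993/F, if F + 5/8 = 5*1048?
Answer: -15944/41915 ≈ -0.38039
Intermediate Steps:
F = 41915/8 (F = -5/8 + 5*1048 = -5/8 + 5240 = 41915/8 ≈ 5239.4)
-1993/F = -1993/41915/8 = -1993*8/41915 = -15944/41915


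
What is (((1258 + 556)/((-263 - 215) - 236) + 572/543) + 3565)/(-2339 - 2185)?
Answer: -12792417/16240406 ≈ -0.78769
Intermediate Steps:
(((1258 + 556)/((-263 - 215) - 236) + 572/543) + 3565)/(-2339 - 2185) = ((1814/(-478 - 236) + 572*(1/543)) + 3565)/(-4524) = ((1814/(-714) + 572/543) + 3565)*(-1/4524) = ((1814*(-1/714) + 572/543) + 3565)*(-1/4524) = ((-907/357 + 572/543) + 3565)*(-1/4524) = (-32033/21539 + 3565)*(-1/4524) = (76754502/21539)*(-1/4524) = -12792417/16240406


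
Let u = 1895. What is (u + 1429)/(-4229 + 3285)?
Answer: -831/236 ≈ -3.5212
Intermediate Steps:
(u + 1429)/(-4229 + 3285) = (1895 + 1429)/(-4229 + 3285) = 3324/(-944) = 3324*(-1/944) = -831/236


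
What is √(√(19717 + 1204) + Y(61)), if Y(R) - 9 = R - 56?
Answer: √(14 + √20921) ≈ 12.595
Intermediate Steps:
Y(R) = -47 + R (Y(R) = 9 + (R - 56) = 9 + (-56 + R) = -47 + R)
√(√(19717 + 1204) + Y(61)) = √(√(19717 + 1204) + (-47 + 61)) = √(√20921 + 14) = √(14 + √20921)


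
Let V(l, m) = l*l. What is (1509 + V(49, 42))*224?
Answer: 875840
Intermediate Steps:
V(l, m) = l²
(1509 + V(49, 42))*224 = (1509 + 49²)*224 = (1509 + 2401)*224 = 3910*224 = 875840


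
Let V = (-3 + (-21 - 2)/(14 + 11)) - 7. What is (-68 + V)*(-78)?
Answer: 153894/25 ≈ 6155.8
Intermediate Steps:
V = -273/25 (V = (-3 - 23/25) - 7 = -98/25 - 7 = -273/25 ≈ -10.920)
(-68 + V)*(-78) = (-68 - 273/25)*(-78) = -1973/25*(-78) = 153894/25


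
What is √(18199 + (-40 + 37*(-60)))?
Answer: 3*√1771 ≈ 126.25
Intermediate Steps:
√(18199 + (-40 + 37*(-60))) = √(18199 + (-40 - 2220)) = √(18199 - 2260) = √15939 = 3*√1771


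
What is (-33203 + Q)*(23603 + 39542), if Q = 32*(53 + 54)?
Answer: -1880394955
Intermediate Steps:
Q = 3424 (Q = 32*107 = 3424)
(-33203 + Q)*(23603 + 39542) = (-33203 + 3424)*(23603 + 39542) = -29779*63145 = -1880394955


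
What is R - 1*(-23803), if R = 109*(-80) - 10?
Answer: 15073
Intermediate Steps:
R = -8730 (R = -8720 - 10 = -8730)
R - 1*(-23803) = -8730 - 1*(-23803) = -8730 + 23803 = 15073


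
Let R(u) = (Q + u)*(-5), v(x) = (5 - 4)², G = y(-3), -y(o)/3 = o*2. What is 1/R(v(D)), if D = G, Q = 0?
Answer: -⅕ ≈ -0.20000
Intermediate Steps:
y(o) = -6*o (y(o) = -3*o*2 = -6*o)
G = 18 (G = -6*(-3) = 18)
D = 18
v(x) = 1 (v(x) = 1² = 1)
R(u) = -5*u (R(u) = (0 + u)*(-5) = u*(-5) = -5*u)
1/R(v(D)) = 1/(-5*1) = 1/(-5) = -⅕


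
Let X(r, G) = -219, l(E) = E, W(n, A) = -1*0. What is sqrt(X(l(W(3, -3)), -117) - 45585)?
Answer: 2*I*sqrt(11451) ≈ 214.02*I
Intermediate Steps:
W(n, A) = 0
sqrt(X(l(W(3, -3)), -117) - 45585) = sqrt(-219 - 45585) = sqrt(-45804) = 2*I*sqrt(11451)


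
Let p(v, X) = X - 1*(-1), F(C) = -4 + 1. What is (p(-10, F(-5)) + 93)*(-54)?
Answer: -4914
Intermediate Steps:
F(C) = -3
p(v, X) = 1 + X (p(v, X) = X + 1 = 1 + X)
(p(-10, F(-5)) + 93)*(-54) = ((1 - 3) + 93)*(-54) = (-2 + 93)*(-54) = 91*(-54) = -4914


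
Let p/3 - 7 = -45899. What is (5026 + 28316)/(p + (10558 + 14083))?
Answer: -33342/113035 ≈ -0.29497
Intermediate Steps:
p = -137676 (p = 21 + 3*(-45899) = 21 - 137697 = -137676)
(5026 + 28316)/(p + (10558 + 14083)) = (5026 + 28316)/(-137676 + (10558 + 14083)) = 33342/(-137676 + 24641) = 33342/(-113035) = 33342*(-1/113035) = -33342/113035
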